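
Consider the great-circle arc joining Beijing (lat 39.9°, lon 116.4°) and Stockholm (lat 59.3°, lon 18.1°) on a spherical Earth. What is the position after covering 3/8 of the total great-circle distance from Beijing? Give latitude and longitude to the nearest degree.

Write both endpoints as unit vectors p₁, p₂ with components (cos φ cos λ, cos φ sin λ, sin φ).
The central angle between the endpoints is δ = arccos(p₁·p₂) ≈ 1.053 rad (60.3°).
Interpolate at f = 3/8 with slerp weights a = sin((1−f)δ)/sin δ ≈ 0.704, b = sin(fδ)/sin δ ≈ 0.443.
p = a·p₁ + b·p₂ ≈ (-0.025, 0.554, 0.832); φ = arcsin(p_z) ≈ 56.32°, λ = atan2(p_y, p_x) ≈ 92.61°.

≈ lat 56°, lon 93°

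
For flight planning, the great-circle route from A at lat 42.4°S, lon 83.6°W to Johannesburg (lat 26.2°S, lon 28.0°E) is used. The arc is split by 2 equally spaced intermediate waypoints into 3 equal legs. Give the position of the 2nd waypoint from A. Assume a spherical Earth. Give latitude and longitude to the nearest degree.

≈ lat 45°S, lon 0°E

Write both endpoints as unit vectors p₁, p₂ with components (cos φ cos λ, cos φ sin λ, sin φ).
The central angle between the endpoints is δ = arccos(p₁·p₂) ≈ 1.517 rad (86.9°).
Interpolate at f = 2/3 with slerp weights a = sin((1−f)δ)/sin δ ≈ 0.485, b = sin(fδ)/sin δ ≈ 0.849.
p = a·p₁ + b·p₂ ≈ (0.712, 0.002, -0.702); φ = arcsin(p_z) ≈ -44.57°, λ = atan2(p_y, p_x) ≈ 0.12°.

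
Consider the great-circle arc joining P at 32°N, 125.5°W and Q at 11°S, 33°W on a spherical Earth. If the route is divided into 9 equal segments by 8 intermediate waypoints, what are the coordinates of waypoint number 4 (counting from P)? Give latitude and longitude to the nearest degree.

Convert each endpoint to a unit vector on the sphere (x = cos φ cos λ, y = cos φ sin λ, z = sin φ).
The central angle between the endpoints is δ = arccos(p₁·p₂) ≈ 1.709 rad (97.9°).
Interpolate at f = 4/9 with slerp weights a = sin((1−f)δ)/sin δ ≈ 0.821, b = sin(fδ)/sin δ ≈ 0.695.
p = a·p₁ + b·p₂ ≈ (0.168, -0.938, 0.302); φ = arcsin(p_z) ≈ 17.60°, λ = atan2(p_y, p_x) ≈ -79.85°.

≈ 18°N, 80°W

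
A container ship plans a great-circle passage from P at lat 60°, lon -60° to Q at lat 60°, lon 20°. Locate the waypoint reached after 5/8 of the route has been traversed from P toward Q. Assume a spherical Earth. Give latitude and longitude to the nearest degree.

Write both endpoints as unit vectors p₁, p₂ with components (cos φ cos λ, cos φ sin λ, sin φ).
The central angle between the endpoints is δ = arccos(p₁·p₂) ≈ 0.654 rad (37.5°).
Interpolate at f = 5/8 with slerp weights a = sin((1−f)δ)/sin δ ≈ 0.399, b = sin(fδ)/sin δ ≈ 0.653.
p = a·p₁ + b·p₂ ≈ (0.407, -0.061, 0.911); φ = arcsin(p_z) ≈ 65.71°, λ = atan2(p_y, p_x) ≈ -8.54°.

≈ lat 66°, lon -9°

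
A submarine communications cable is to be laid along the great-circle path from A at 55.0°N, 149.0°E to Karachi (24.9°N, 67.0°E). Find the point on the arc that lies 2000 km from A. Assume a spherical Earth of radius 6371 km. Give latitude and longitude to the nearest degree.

≈ 54°N, 118°E

Write both endpoints as unit vectors p₁, p₂ with components (cos φ cos λ, cos φ sin λ, sin φ).
The central angle between the endpoints is δ = arccos(p₁·p₂) ≈ 1.140 rad (65.3°). The total great-circle distance is δ·R ≈ 1.140 × 6371 ≈ 7265 km, so the target fraction is f = 2000/7265 ≈ 0.275.
Interpolate at f ≈ 0.275 with slerp weights a = sin((1−f)δ)/sin δ ≈ 0.809, b = sin(fδ)/sin δ ≈ 0.340.
p = a·p₁ + b·p₂ ≈ (-0.277, 0.523, 0.806); φ = arcsin(p_z) ≈ 53.71°, λ = atan2(p_y, p_x) ≈ 117.96°.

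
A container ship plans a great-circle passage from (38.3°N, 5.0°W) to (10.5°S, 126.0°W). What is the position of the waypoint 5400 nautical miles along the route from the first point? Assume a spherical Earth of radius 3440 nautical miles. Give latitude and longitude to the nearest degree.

≈ (9°N, 102°W)

Convert each endpoint to a unit vector on the sphere (x = cos φ cos λ, y = cos φ sin λ, z = sin φ).
The central angle between the endpoints is δ = arccos(p₁·p₂) ≈ 2.106 rad (120.7°). The total great-circle distance is δ·R ≈ 2.106 × 3440 ≈ 7246 nmi, so the target fraction is f = 5400/7246 ≈ 0.745.
Interpolate at f ≈ 0.745 with slerp weights a = sin((1−f)δ)/sin δ ≈ 0.595, b = sin(fδ)/sin δ ≈ 1.163.
p = a·p₁ + b·p₂ ≈ (-0.207, -0.966, 0.157); φ = arcsin(p_z) ≈ 9.01°, λ = atan2(p_y, p_x) ≈ -102.11°.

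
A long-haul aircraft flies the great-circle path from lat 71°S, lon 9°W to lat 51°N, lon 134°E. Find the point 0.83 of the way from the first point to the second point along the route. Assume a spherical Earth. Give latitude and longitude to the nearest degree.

≈ lat 27°N, lon 121°E

The haversine formula gives a central angle δ ≈ 2.687 rad (154.0°) between the endpoints.
Interpolate at f = 0.83 with slerp weights a = sin((1−f)δ)/sin δ ≈ 1.004, b = sin(fδ)/sin δ ≈ 1.800.
p = a·p₁ + b·p₂ ≈ (-0.464, 0.764, 0.449); φ = arcsin(p_z) ≈ 26.68°, λ = atan2(p_y, p_x) ≈ 121.28°.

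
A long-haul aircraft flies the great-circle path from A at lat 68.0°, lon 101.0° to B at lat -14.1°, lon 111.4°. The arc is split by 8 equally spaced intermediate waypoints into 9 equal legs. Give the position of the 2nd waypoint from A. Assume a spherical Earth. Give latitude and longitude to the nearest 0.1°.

≈ lat 49.8°, lon 105.9°

Convert each endpoint to a unit vector on the sphere (x = cos φ cos λ, y = cos φ sin λ, z = sin φ).
The central angle between the endpoints is δ = arccos(p₁·p₂) ≈ 1.439 rad (82.4°).
Interpolate at f = 2/9 with slerp weights a = sin((1−f)δ)/sin δ ≈ 0.908, b = sin(fδ)/sin δ ≈ 0.317.
p = a·p₁ + b·p₂ ≈ (-0.177, 0.620, 0.764); φ = arcsin(p_z) ≈ 49.84°, λ = atan2(p_y, p_x) ≈ 105.94°.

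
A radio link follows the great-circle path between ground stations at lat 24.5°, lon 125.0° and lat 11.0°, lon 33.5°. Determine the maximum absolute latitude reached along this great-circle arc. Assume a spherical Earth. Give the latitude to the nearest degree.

≈ 27°

The great circle lies in the plane with unit normal n̂ = (p₁ × p₂)/|p₁ × p₂|.
Here n̂_z ≈ -0.894; the vertex latitude is φ_max = arccos|n̂_z| ≈ 26.6°.
Check via Clairaut: cos φ_max = |cos φ₁| · sin C = cos(24.5°)·sin(79.4°) ≈ 0.894, again giving ≈ 26.6°.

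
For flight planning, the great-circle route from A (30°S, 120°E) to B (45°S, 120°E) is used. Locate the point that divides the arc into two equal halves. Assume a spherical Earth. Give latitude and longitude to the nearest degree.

Convert each endpoint to a unit vector on the sphere (x = cos φ cos λ, y = cos φ sin λ, z = sin φ).
The central angle between the endpoints is δ = arccos(p₁·p₂) ≈ 0.262 rad (15.0°).
Interpolate at f = 1/2 with slerp weights a = sin((1−f)δ)/sin δ ≈ 0.504, b = sin(fδ)/sin δ ≈ 0.504.
p = a·p₁ + b·p₂ ≈ (-0.397, 0.687, -0.609); φ = arcsin(p_z) ≈ -37.50°, λ = atan2(p_y, p_x) ≈ 120.00°.

≈ (37°S, 120°E)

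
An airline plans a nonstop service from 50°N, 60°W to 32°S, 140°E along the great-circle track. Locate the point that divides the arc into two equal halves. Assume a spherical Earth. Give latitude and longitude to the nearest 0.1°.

Write both endpoints as unit vectors p₁, p₂ with components (cos φ cos λ, cos φ sin λ, sin φ).
The central angle between the endpoints is δ = arccos(p₁·p₂) ≈ 2.734 rad (156.7°).
Interpolate at f = 1/2 with slerp weights a = sin((1−f)δ)/sin δ ≈ 2.472, b = sin(fδ)/sin δ ≈ 2.472.
p = a·p₁ + b·p₂ ≈ (-0.811, -0.029, 0.584); φ = arcsin(p_z) ≈ 35.71°, λ = atan2(p_y, p_x) ≈ -177.98°.

≈ 35.7°N, 178.0°W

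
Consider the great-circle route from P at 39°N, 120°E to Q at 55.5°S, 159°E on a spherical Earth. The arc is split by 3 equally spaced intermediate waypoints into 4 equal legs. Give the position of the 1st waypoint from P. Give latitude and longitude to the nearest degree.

≈ 15°N, 129°E

Write both endpoints as unit vectors p₁, p₂ with components (cos φ cos λ, cos φ sin λ, sin φ).
The central angle between the endpoints is δ = arccos(p₁·p₂) ≈ 1.748 rad (100.2°).
Interpolate at f = 1/4 with slerp weights a = sin((1−f)δ)/sin δ ≈ 0.982, b = sin(fδ)/sin δ ≈ 0.430.
p = a·p₁ + b·p₂ ≈ (-0.609, 0.748, 0.264); φ = arcsin(p_z) ≈ 15.28°, λ = atan2(p_y, p_x) ≈ 129.14°.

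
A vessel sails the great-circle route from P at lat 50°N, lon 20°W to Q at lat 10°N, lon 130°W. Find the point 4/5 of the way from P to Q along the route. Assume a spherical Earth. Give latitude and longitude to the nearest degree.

From cos δ = sin φ₁ sin φ₂ + cos φ₁ cos φ₂ cos Δλ, the central angle is δ ≈ 1.654 rad (94.8°).
Interpolate at f = 4/5 with slerp weights a = sin((1−f)δ)/sin δ ≈ 0.326, b = sin(fδ)/sin δ ≈ 0.973.
p = a·p₁ + b·p₂ ≈ (-0.419, -0.806, 0.419); φ = arcsin(p_z) ≈ 24.75°, λ = atan2(p_y, p_x) ≈ -117.48°.

≈ lat 25°N, lon 117°W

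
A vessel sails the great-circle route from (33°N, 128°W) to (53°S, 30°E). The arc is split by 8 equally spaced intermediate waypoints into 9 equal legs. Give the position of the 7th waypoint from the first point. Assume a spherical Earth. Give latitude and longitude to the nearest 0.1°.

Convert each endpoint to a unit vector on the sphere (x = cos φ cos λ, y = cos φ sin λ, z = sin φ).
The central angle between the endpoints is δ = arccos(p₁·p₂) ≈ 2.697 rad (154.5°).
Interpolate at f = 7/9 with slerp weights a = sin((1−f)δ)/sin δ ≈ 1.313, b = sin(fδ)/sin δ ≈ 2.011.
p = a·p₁ + b·p₂ ≈ (0.370, -0.262, -0.891); φ = arcsin(p_z) ≈ -63.01°, λ = atan2(p_y, p_x) ≈ -35.33°.

≈ (63.0°S, 35.3°W)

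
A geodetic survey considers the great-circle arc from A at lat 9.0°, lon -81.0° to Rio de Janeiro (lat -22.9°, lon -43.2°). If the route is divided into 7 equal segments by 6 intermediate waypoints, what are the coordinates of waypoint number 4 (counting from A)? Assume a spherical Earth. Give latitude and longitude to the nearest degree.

≈ lat -10°, lon -60°

From cos δ = sin φ₁ sin φ₂ + cos φ₁ cos φ₂ cos Δλ, the central angle is δ ≈ 0.853 rad (48.8°).
Interpolate at f = 4/7 with slerp weights a = sin((1−f)δ)/sin δ ≈ 0.475, b = sin(fδ)/sin δ ≈ 0.622.
p = a·p₁ + b·p₂ ≈ (0.491, -0.855, -0.168); φ = arcsin(p_z) ≈ -9.65°, λ = atan2(p_y, p_x) ≈ -60.14°.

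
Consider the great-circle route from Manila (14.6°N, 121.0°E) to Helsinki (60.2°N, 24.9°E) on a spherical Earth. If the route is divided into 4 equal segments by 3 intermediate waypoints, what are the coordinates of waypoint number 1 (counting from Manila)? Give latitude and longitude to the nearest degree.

≈ 32°N, 109°E

Write both endpoints as unit vectors p₁, p₂ with components (cos φ cos λ, cos φ sin λ, sin φ).
The central angle between the endpoints is δ = arccos(p₁·p₂) ≈ 1.402 rad (80.3°).
Interpolate at f = 1/4 with slerp weights a = sin((1−f)δ)/sin δ ≈ 0.881, b = sin(fδ)/sin δ ≈ 0.348.
p = a·p₁ + b·p₂ ≈ (-0.282, 0.803, 0.524); φ = arcsin(p_z) ≈ 31.62°, λ = atan2(p_y, p_x) ≈ 109.34°.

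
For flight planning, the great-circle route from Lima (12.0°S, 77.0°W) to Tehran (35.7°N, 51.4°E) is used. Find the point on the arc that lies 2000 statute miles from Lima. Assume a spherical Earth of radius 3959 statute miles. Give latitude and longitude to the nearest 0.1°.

Write both endpoints as unit vectors p₁, p₂ with components (cos φ cos λ, cos φ sin λ, sin φ).
The central angle between the endpoints is δ = arccos(p₁·p₂) ≈ 2.233 rad (127.9°). The total great-circle distance is δ·R ≈ 2.233 × 3959 ≈ 8840 mi, so the target fraction is f = 2000/8840 ≈ 0.226.
Interpolate at f ≈ 0.226 with slerp weights a = sin((1−f)δ)/sin δ ≈ 1.252, b = sin(fδ)/sin δ ≈ 0.614.
p = a·p₁ + b·p₂ ≈ (0.586, -0.804, 0.098); φ = arcsin(p_z) ≈ 5.61°, λ = atan2(p_y, p_x) ≈ -53.90°.

≈ 5.6°N, 53.9°W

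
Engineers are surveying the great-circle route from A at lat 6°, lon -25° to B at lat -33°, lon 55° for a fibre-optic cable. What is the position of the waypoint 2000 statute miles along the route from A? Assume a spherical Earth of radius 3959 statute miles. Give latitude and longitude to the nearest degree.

From cos δ = sin φ₁ sin φ₂ + cos φ₁ cos φ₂ cos Δλ, the central angle is δ ≈ 1.483 rad (85.0°). The total great-circle distance is δ·R ≈ 1.483 × 3959 ≈ 5870 mi, so the target fraction is f = 2000/5870 ≈ 0.341.
Interpolate at f ≈ 0.341 with slerp weights a = sin((1−f)δ)/sin δ ≈ 0.832, b = sin(fδ)/sin δ ≈ 0.486.
p = a·p₁ + b·p₂ ≈ (0.984, -0.016, -0.178); φ = arcsin(p_z) ≈ -10.23°, λ = atan2(p_y, p_x) ≈ -0.94°.

≈ lat -10°, lon -1°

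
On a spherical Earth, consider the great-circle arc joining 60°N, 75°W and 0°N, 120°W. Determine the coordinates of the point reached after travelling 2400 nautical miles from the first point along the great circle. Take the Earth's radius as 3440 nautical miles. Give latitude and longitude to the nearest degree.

Convert each endpoint to a unit vector on the sphere (x = cos φ cos λ, y = cos φ sin λ, z = sin φ).
The central angle between the endpoints is δ = arccos(p₁·p₂) ≈ 1.209 rad (69.3°). The total great-circle distance is δ·R ≈ 1.209 × 3440 ≈ 4160 nmi, so the target fraction is f = 2400/4160 ≈ 0.577.
Interpolate at f ≈ 0.577 with slerp weights a = sin((1−f)δ)/sin δ ≈ 0.524, b = sin(fδ)/sin δ ≈ 0.687.
p = a·p₁ + b·p₂ ≈ (-0.276, -0.848, 0.453); φ = arcsin(p_z) ≈ 26.96°, λ = atan2(p_y, p_x) ≈ -108.01°.

≈ 27°N, 108°W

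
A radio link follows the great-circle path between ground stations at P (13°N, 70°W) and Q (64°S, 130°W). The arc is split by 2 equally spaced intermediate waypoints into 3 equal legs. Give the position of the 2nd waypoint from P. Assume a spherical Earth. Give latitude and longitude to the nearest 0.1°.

≈ (41.5°S, 95.9°W)

Write both endpoints as unit vectors p₁, p₂ with components (cos φ cos λ, cos φ sin λ, sin φ).
The central angle between the endpoints is δ = arccos(p₁·p₂) ≈ 1.559 rad (89.3°).
Interpolate at f = 2/3 with slerp weights a = sin((1−f)δ)/sin δ ≈ 0.497, b = sin(fδ)/sin δ ≈ 0.862.
p = a·p₁ + b·p₂ ≈ (-0.077, -0.744, -0.663); φ = arcsin(p_z) ≈ -41.55°, λ = atan2(p_y, p_x) ≈ -95.94°.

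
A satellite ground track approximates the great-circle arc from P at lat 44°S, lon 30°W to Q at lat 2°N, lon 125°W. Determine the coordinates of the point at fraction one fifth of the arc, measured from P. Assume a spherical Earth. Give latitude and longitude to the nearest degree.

The haversine formula gives a central angle δ ≈ 1.658 rad (95.0°) between the endpoints.
Interpolate at f = 1/5 with slerp weights a = sin((1−f)δ)/sin δ ≈ 0.974, b = sin(fδ)/sin δ ≈ 0.327.
p = a·p₁ + b·p₂ ≈ (0.419, -0.618, -0.665); φ = arcsin(p_z) ≈ -41.69°, λ = atan2(p_y, p_x) ≈ -55.83°.

≈ lat 42°S, lon 56°W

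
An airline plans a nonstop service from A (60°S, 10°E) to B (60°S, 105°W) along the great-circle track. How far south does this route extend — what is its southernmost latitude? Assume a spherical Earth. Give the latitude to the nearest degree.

≈ 73°S

The great circle lies in the plane with unit normal n̂ = (p₁ × p₂)/|p₁ × p₂|.
Here n̂_z ≈ -0.296; the vertex latitude is φ_max = arccos|n̂_z| ≈ 72.8°.
Check via Clairaut: cos φ_max = |cos φ₁| · sin C = cos(60.0°)·sin(143.7°) ≈ 0.296, again giving ≈ 72.8°.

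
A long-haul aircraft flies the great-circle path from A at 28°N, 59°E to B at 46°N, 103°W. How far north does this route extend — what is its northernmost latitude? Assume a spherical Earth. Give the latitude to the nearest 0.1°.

The great circle lies in the plane with unit normal n̂ = (p₁ × p₂)/|p₁ × p₂|.
Here n̂_z ≈ -0.196; the vertex latitude is φ_max = arccos|n̂_z| ≈ 78.7°.
Check via Clairaut: cos φ_max = |cos φ₁| · sin C = cos(28.0°)·sin(12.8°) ≈ 0.196, again giving ≈ 78.7°.

≈ 78.7°N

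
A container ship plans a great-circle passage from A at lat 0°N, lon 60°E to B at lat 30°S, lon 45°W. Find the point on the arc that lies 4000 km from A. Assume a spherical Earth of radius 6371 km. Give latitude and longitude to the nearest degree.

≈ lat 18°S, lon 28°E

From cos δ = sin φ₁ sin φ₂ + cos φ₁ cos φ₂ cos Δλ, the central angle is δ ≈ 1.797 rad (103.0°). The total great-circle distance is δ·R ≈ 1.797 × 6371 ≈ 11448 km, so the target fraction is f = 4000/11448 ≈ 0.349.
Interpolate at f ≈ 0.349 with slerp weights a = sin((1−f)δ)/sin δ ≈ 0.944, b = sin(fδ)/sin δ ≈ 0.603.
p = a·p₁ + b·p₂ ≈ (0.841, 0.449, -0.301); φ = arcsin(p_z) ≈ -17.54°, λ = atan2(p_y, p_x) ≈ 28.08°.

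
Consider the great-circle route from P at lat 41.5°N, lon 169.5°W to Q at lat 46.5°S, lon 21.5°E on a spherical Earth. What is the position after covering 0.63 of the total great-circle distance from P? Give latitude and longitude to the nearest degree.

Write both endpoints as unit vectors p₁, p₂ with components (cos φ cos λ, cos φ sin λ, sin φ).
The central angle between the endpoints is δ = arccos(p₁·p₂) ≈ 2.978 rad (170.7°).
Interpolate at f = 0.63 with slerp weights a = sin((1−f)δ)/sin δ ≈ 5.493, b = sin(fδ)/sin δ ≈ 5.872.
p = a·p₁ + b·p₂ ≈ (-0.284, 0.732, -0.620); φ = arcsin(p_z) ≈ -38.28°, λ = atan2(p_y, p_x) ≈ 111.24°.

≈ lat 38°S, lon 111°E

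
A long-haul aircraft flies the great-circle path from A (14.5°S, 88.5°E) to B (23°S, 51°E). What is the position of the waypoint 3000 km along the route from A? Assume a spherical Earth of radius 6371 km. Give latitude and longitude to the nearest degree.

≈ (22°S, 61°E)

Convert each endpoint to a unit vector on the sphere (x = cos φ cos λ, y = cos φ sin λ, z = sin φ).
The central angle between the endpoints is δ = arccos(p₁·p₂) ≈ 0.635 rad (36.4°). The total great-circle distance is δ·R ≈ 0.635 × 6371 ≈ 4048 km, so the target fraction is f = 3000/4048 ≈ 0.741.
Interpolate at f ≈ 0.741 with slerp weights a = sin((1−f)δ)/sin δ ≈ 0.276, b = sin(fδ)/sin δ ≈ 0.764.
p = a·p₁ + b·p₂ ≈ (0.450, 0.814, -0.368); φ = arcsin(p_z) ≈ -21.58°, λ = atan2(p_y, p_x) ≈ 61.07°.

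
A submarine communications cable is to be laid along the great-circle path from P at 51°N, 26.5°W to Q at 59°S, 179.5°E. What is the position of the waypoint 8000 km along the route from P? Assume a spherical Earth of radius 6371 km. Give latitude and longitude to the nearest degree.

Write both endpoints as unit vectors p₁, p₂ with components (cos φ cos λ, cos φ sin λ, sin φ).
The central angle between the endpoints is δ = arccos(p₁·p₂) ≈ 2.849 rad (163.2°). The total great-circle distance is δ·R ≈ 2.849 × 6371 ≈ 18150 km, so the target fraction is f = 8000/18150 ≈ 0.441.
Interpolate at f ≈ 0.441 with slerp weights a = sin((1−f)δ)/sin δ ≈ 3.465, b = sin(fδ)/sin δ ≈ 3.295.
p = a·p₁ + b·p₂ ≈ (0.254, -0.958, -0.132); φ = arcsin(p_z) ≈ -7.57°, λ = atan2(p_y, p_x) ≈ -75.13°.

≈ 8°S, 75°W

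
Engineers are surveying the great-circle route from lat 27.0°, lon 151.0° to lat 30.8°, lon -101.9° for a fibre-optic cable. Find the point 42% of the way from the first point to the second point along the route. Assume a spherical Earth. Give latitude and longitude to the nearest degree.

From cos δ = sin φ₁ sin φ₂ + cos φ₁ cos φ₂ cos Δλ, the central angle is δ ≈ 1.563 rad (89.6°).
Interpolate at f = 0.42 with slerp weights a = sin((1−f)δ)/sin δ ≈ 0.788, b = sin(fδ)/sin δ ≈ 0.610.
p = a·p₁ + b·p₂ ≈ (-0.722, -0.173, 0.670); φ = arcsin(p_z) ≈ 42.08°, λ = atan2(p_y, p_x) ≈ -166.53°.

≈ lat 42°, lon -167°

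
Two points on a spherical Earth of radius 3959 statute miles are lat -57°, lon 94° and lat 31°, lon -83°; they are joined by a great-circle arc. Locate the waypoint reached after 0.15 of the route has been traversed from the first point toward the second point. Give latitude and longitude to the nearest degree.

≈ lat -80°, lon 81°

Write both endpoints as unit vectors p₁, p₂ with components (cos φ cos λ, cos φ sin λ, sin φ).
The central angle between the endpoints is δ = arccos(p₁·p₂) ≈ 2.686 rad (153.9°).
Interpolate at f = 0.15 with slerp weights a = sin((1−f)δ)/sin δ ≈ 1.721, b = sin(fδ)/sin δ ≈ 0.892.
p = a·p₁ + b·p₂ ≈ (0.028, 0.176, -0.984); φ = arcsin(p_z) ≈ -79.72°, λ = atan2(p_y, p_x) ≈ 81.04°.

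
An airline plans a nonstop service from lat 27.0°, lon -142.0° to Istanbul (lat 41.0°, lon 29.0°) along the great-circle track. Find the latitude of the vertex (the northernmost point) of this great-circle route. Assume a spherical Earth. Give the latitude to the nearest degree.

≈ 84°

The great circle lies in the plane with unit normal n̂ = (p₁ × p₂)/|p₁ × p₂|.
Here n̂_z ≈ +0.113; the vertex latitude is φ_max = arccos|n̂_z| ≈ 83.5°.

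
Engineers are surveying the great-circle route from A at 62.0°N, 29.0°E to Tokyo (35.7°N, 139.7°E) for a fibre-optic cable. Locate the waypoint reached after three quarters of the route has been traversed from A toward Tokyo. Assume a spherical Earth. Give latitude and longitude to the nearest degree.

Write both endpoints as unit vectors p₁, p₂ with components (cos φ cos λ, cos φ sin λ, sin φ).
The central angle between the endpoints is δ = arccos(p₁·p₂) ≈ 1.180 rad (67.6°).
Interpolate at f = 3/4 with slerp weights a = sin((1−f)δ)/sin δ ≈ 0.315, b = sin(fδ)/sin δ ≈ 0.837.
p = a·p₁ + b·p₂ ≈ (-0.389, 0.511, 0.766); φ = arcsin(p_z) ≈ 50.01°, λ = atan2(p_y, p_x) ≈ 127.29°.

≈ 50°N, 127°E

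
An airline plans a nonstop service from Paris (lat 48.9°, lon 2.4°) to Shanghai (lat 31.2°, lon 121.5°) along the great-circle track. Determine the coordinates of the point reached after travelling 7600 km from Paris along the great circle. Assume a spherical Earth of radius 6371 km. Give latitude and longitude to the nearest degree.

From cos δ = sin φ₁ sin φ₂ + cos φ₁ cos φ₂ cos Δλ, the central angle is δ ≈ 1.454 rad (83.3°). The total great-circle distance is δ·R ≈ 1.454 × 6371 ≈ 9261 km, so the target fraction is f = 7600/9261 ≈ 0.821.
Interpolate at f ≈ 0.821 with slerp weights a = sin((1−f)δ)/sin δ ≈ 0.260, b = sin(fδ)/sin δ ≈ 0.936.
p = a·p₁ + b·p₂ ≈ (-0.248, 0.690, 0.680); φ = arcsin(p_z) ≈ 42.87°, λ = atan2(p_y, p_x) ≈ 109.76°.

≈ lat 43°, lon 110°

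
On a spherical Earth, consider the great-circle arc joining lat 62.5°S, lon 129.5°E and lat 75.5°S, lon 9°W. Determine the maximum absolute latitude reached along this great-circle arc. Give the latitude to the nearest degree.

The great circle lies in the plane with unit normal n̂ = (p₁ × p₂)/|p₁ × p₂|.
Here n̂_z ≈ -0.121; the vertex latitude is φ_max = arccos|n̂_z| ≈ 83.1°.
Check via Clairaut: cos φ_max = |cos φ₁| · sin C = cos(62.5°)·sin(164.9°) ≈ 0.121, again giving ≈ 83.1°.

≈ 83°S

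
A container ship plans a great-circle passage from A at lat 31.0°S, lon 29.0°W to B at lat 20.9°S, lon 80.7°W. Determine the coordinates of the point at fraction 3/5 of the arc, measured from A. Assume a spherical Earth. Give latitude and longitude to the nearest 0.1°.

≈ lat 27.2°S, lon 61.2°W

The haversine formula gives a central angle δ ≈ 0.823 rad (47.2°) between the endpoints.
Interpolate at f = 3/5 with slerp weights a = sin((1−f)δ)/sin δ ≈ 0.441, b = sin(fδ)/sin δ ≈ 0.646.
p = a·p₁ + b·p₂ ≈ (0.428, -0.779, -0.458); φ = arcsin(p_z) ≈ -27.24°, λ = atan2(p_y, p_x) ≈ -61.21°.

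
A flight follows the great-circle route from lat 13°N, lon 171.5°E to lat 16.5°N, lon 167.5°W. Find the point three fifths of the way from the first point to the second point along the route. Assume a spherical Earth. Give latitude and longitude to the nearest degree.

≈ lat 15°N, lon 176°W

Write both endpoints as unit vectors p₁, p₂ with components (cos φ cos λ, cos φ sin λ, sin φ).
The central angle between the endpoints is δ = arccos(p₁·p₂) ≈ 0.359 rad (20.6°).
Interpolate at f = 3/5 with slerp weights a = sin((1−f)δ)/sin δ ≈ 0.407, b = sin(fδ)/sin δ ≈ 0.608.
p = a·p₁ + b·p₂ ≈ (-0.962, -0.068, 0.264); φ = arcsin(p_z) ≈ 15.33°, λ = atan2(p_y, p_x) ≈ -175.98°.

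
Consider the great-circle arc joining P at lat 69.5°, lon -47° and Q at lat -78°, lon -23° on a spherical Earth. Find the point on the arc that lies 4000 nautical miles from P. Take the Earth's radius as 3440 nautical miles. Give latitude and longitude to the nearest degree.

Convert each endpoint to a unit vector on the sphere (x = cos φ cos λ, y = cos φ sin λ, z = sin φ).
The central angle between the endpoints is δ = arccos(p₁·p₂) ≈ 2.586 rad (148.2°). The total great-circle distance is δ·R ≈ 2.586 × 3440 ≈ 8896 nmi, so the target fraction is f = 4000/8896 ≈ 0.450.
Interpolate at f ≈ 0.450 with slerp weights a = sin((1−f)δ)/sin δ ≈ 1.876, b = sin(fδ)/sin δ ≈ 1.741.
p = a·p₁ + b·p₂ ≈ (0.781, -0.622, 0.054); φ = arcsin(p_z) ≈ 3.12°, λ = atan2(p_y, p_x) ≈ -38.52°.

≈ lat 3°, lon -39°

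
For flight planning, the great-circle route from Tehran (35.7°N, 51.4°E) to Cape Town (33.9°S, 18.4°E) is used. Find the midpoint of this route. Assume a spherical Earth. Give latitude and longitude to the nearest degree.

≈ 1°N, 35°E

Convert each endpoint to a unit vector on the sphere (x = cos φ cos λ, y = cos φ sin λ, z = sin φ).
The central angle between the endpoints is δ = arccos(p₁·p₂) ≈ 1.329 rad (76.1°).
Interpolate at f = 1/2 with slerp weights a = sin((1−f)δ)/sin δ ≈ 0.635, b = sin(fδ)/sin δ ≈ 0.635.
p = a·p₁ + b·p₂ ≈ (0.822, 0.569, 0.016); φ = arcsin(p_z) ≈ 0.94°, λ = atan2(p_y, p_x) ≈ 34.71°.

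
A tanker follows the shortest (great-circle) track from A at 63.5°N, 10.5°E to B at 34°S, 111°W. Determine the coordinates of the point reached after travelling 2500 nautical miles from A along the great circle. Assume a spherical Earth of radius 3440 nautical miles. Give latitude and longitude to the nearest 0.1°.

≈ 46.5°N, 60.9°W

Convert each endpoint to a unit vector on the sphere (x = cos φ cos λ, y = cos φ sin λ, z = sin φ).
The central angle between the endpoints is δ = arccos(p₁·p₂) ≈ 2.337 rad (133.9°). The total great-circle distance is δ·R ≈ 2.337 × 3440 ≈ 8041 nmi, so the target fraction is f = 2500/8041 ≈ 0.311.
Interpolate at f ≈ 0.311 with slerp weights a = sin((1−f)δ)/sin δ ≈ 1.387, b = sin(fδ)/sin δ ≈ 0.923.
p = a·p₁ + b·p₂ ≈ (0.335, -0.601, 0.726); φ = arcsin(p_z) ≈ 46.53°, λ = atan2(p_y, p_x) ≈ -60.90°.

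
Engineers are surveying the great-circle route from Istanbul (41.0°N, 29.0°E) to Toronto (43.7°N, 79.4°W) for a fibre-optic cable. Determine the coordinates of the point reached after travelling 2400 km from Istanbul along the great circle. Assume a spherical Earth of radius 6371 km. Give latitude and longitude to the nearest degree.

The haversine formula gives a central angle δ ≈ 1.286 rad (73.7°) between the endpoints. The total great-circle distance is δ·R ≈ 1.286 × 6371 ≈ 8193 km, so the target fraction is f = 2400/8193 ≈ 0.293.
Interpolate at f ≈ 0.293 with slerp weights a = sin((1−f)δ)/sin δ ≈ 0.822, b = sin(fδ)/sin δ ≈ 0.383.
p = a·p₁ + b·p₂ ≈ (0.594, 0.028, 0.804); φ = arcsin(p_z) ≈ 53.53°, λ = atan2(p_y, p_x) ≈ 2.74°.

≈ 54°N, 3°E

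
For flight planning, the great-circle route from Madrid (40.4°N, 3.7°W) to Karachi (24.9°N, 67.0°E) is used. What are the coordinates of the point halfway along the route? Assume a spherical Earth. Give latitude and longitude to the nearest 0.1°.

Write both endpoints as unit vectors p₁, p₂ with components (cos φ cos λ, cos φ sin λ, sin φ).
The central angle between the endpoints is δ = arccos(p₁·p₂) ≈ 1.046 rad (59.9°).
Interpolate at f = 1/2 with slerp weights a = sin((1−f)δ)/sin δ ≈ 0.577, b = sin(fδ)/sin δ ≈ 0.577.
p = a·p₁ + b·p₂ ≈ (0.643, 0.453, 0.617); φ = arcsin(p_z) ≈ 38.10°, λ = atan2(p_y, p_x) ≈ 35.19°.

≈ (38.1°N, 35.2°E)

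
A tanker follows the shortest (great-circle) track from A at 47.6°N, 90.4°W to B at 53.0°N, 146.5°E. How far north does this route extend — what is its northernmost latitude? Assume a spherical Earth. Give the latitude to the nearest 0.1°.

The great circle lies in the plane with unit normal n̂ = (p₁ × p₂)/|p₁ × p₂|.
Here n̂_z ≈ -0.366; the vertex latitude is φ_max = arccos|n̂_z| ≈ 68.6°.
Check via Clairaut: cos φ_max = |cos φ₁| · sin C = cos(47.6°)·sin(32.8°) ≈ 0.366, again giving ≈ 68.6°.

≈ 68.6°N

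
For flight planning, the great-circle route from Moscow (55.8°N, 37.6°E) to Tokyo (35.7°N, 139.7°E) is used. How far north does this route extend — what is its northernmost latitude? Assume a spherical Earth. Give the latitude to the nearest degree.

≈ 61°N

The great circle lies in the plane with unit normal n̂ = (p₁ × p₂)/|p₁ × p₂|.
Here n̂_z ≈ +0.484; the vertex latitude is φ_max = arccos|n̂_z| ≈ 61.1°.
Check via Clairaut: cos φ_max = |cos φ₁| · sin C = cos(55.8°)·sin(59.4°) ≈ 0.484, again giving ≈ 61.1°.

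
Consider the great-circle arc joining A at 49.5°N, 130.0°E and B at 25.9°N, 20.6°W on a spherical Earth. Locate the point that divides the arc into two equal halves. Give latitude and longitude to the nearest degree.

The haversine formula gives a central angle δ ≈ 1.749 rad (100.2°) between the endpoints.
Interpolate at f = 1/2 with slerp weights a = sin((1−f)δ)/sin δ ≈ 0.779, b = sin(fδ)/sin δ ≈ 0.779.
p = a·p₁ + b·p₂ ≈ (0.331, 0.141, 0.933); φ = arcsin(p_z) ≈ 68.92°, λ = atan2(p_y, p_x) ≈ 23.09°.

≈ 69°N, 23°E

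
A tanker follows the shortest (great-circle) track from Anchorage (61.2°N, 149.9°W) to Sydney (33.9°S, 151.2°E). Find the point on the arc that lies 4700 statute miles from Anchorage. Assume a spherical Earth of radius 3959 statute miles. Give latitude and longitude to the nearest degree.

≈ (2°N, 167°E)

Convert each endpoint to a unit vector on the sphere (x = cos φ cos λ, y = cos φ sin λ, z = sin φ).
The central angle between the endpoints is δ = arccos(p₁·p₂) ≈ 1.857 rad (106.4°). The total great-circle distance is δ·R ≈ 1.857 × 3959 ≈ 7351 mi, so the target fraction is f = 4700/7351 ≈ 0.639.
Interpolate at f ≈ 0.639 with slerp weights a = sin((1−f)δ)/sin δ ≈ 0.647, b = sin(fδ)/sin δ ≈ 0.967.
p = a·p₁ + b·p₂ ≈ (-0.973, 0.230, 0.028); φ = arcsin(p_z) ≈ 1.60°, λ = atan2(p_y, p_x) ≈ 166.69°.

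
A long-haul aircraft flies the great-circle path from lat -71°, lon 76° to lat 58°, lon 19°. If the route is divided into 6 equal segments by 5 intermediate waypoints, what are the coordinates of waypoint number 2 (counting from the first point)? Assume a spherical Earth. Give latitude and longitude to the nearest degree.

≈ lat -29°, lon 45°

Write both endpoints as unit vectors p₁, p₂ with components (cos φ cos λ, cos φ sin λ, sin φ).
The central angle between the endpoints is δ = arccos(p₁·p₂) ≈ 2.357 rad (135.1°).
Interpolate at f = 2/6 with slerp weights a = sin((1−f)δ)/sin δ ≈ 1.416, b = sin(fδ)/sin δ ≈ 1.001.
p = a·p₁ + b·p₂ ≈ (0.613, 0.620, -0.489); φ = arcsin(p_z) ≈ -29.30°, λ = atan2(p_y, p_x) ≈ 45.31°.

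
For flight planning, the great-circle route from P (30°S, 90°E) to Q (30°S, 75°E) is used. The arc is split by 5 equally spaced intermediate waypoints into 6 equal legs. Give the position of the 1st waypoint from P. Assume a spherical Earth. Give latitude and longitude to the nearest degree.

≈ (30°S, 88°E)

The haversine formula gives a central angle δ ≈ 0.227 rad (13.0°) between the endpoints.
Interpolate at f = 1/6 with slerp weights a = sin((1−f)δ)/sin δ ≈ 0.836, b = sin(fδ)/sin δ ≈ 0.168.
p = a·p₁ + b·p₂ ≈ (0.038, 0.864, -0.502); φ = arcsin(p_z) ≈ -30.12°, λ = atan2(p_y, p_x) ≈ 87.50°.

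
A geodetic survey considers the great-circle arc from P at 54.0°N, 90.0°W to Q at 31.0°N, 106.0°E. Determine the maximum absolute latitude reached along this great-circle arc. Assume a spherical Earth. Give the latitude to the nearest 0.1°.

The great circle lies in the plane with unit normal n̂ = (p₁ × p₂)/|p₁ × p₂|.
Here n̂_z ≈ -0.139; the vertex latitude is φ_max = arccos|n̂_z| ≈ 82.0°.
Check via Clairaut: cos φ_max = |cos φ₁| · sin C = cos(54.0°)·sin(13.7°) ≈ 0.139, again giving ≈ 82.0°.

≈ 82.0°N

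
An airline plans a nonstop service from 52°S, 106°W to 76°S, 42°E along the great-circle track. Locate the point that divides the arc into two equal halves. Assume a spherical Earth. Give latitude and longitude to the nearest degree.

Convert each endpoint to a unit vector on the sphere (x = cos φ cos λ, y = cos φ sin λ, z = sin φ).
The central angle between the endpoints is δ = arccos(p₁·p₂) ≈ 0.879 rad (50.3°).
Interpolate at f = 1/2 with slerp weights a = sin((1−f)δ)/sin δ ≈ 0.552, b = sin(fδ)/sin δ ≈ 0.552.
p = a·p₁ + b·p₂ ≈ (0.006, -0.238, -0.971); φ = arcsin(p_z) ≈ -76.26°, λ = atan2(p_y, p_x) ≈ -88.66°.

≈ 76°S, 89°W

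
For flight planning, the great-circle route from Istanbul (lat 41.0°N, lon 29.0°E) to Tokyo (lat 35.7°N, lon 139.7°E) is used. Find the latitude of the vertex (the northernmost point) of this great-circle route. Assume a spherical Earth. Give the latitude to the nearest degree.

The great circle lies in the plane with unit normal n̂ = (p₁ × p₂)/|p₁ × p₂|.
Here n̂_z ≈ +0.581; the vertex latitude is φ_max = arccos|n̂_z| ≈ 54.5°.
Check via Clairaut: cos φ_max = |cos φ₁| · sin C = cos(41.0°)·sin(50.4°) ≈ 0.581, again giving ≈ 54.5°.

≈ 54°N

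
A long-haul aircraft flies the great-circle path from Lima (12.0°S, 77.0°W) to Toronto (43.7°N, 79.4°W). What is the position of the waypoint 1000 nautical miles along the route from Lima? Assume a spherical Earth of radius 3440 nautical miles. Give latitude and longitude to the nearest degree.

≈ (5°N, 78°W)

Write both endpoints as unit vectors p₁, p₂ with components (cos φ cos λ, cos φ sin λ, sin φ).
The central angle between the endpoints is δ = arccos(p₁·p₂) ≈ 0.973 rad (55.7°). The total great-circle distance is δ·R ≈ 0.973 × 3440 ≈ 3347 nmi, so the target fraction is f = 1000/3347 ≈ 0.299.
Interpolate at f ≈ 0.299 with slerp weights a = sin((1−f)δ)/sin δ ≈ 0.763, b = sin(fδ)/sin δ ≈ 0.347.
p = a·p₁ + b·p₂ ≈ (0.214, -0.973, 0.081); φ = arcsin(p_z) ≈ 4.64°, λ = atan2(p_y, p_x) ≈ -77.60°.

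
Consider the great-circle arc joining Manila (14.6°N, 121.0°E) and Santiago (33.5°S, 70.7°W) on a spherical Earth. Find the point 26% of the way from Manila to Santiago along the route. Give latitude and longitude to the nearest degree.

Write both endpoints as unit vectors p₁, p₂ with components (cos φ cos λ, cos φ sin λ, sin φ).
The central angle between the endpoints is δ = arccos(p₁·p₂) ≈ 2.763 rad (158.3°).
Interpolate at f = 0.26 with slerp weights a = sin((1−f)δ)/sin δ ≈ 2.409, b = sin(fδ)/sin δ ≈ 1.782.
p = a·p₁ + b·p₂ ≈ (-0.710, 0.596, -0.377); φ = arcsin(p_z) ≈ -22.12°, λ = atan2(p_y, p_x) ≈ 139.99°.

≈ (22°S, 140°E)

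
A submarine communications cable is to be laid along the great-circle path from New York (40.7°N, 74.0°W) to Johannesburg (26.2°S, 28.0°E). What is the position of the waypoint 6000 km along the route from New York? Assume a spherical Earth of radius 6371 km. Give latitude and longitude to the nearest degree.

From cos δ = sin φ₁ sin φ₂ + cos φ₁ cos φ₂ cos Δλ, the central angle is δ ≈ 2.015 rad (115.4°). The total great-circle distance is δ·R ≈ 2.015 × 6371 ≈ 12835 km, so the target fraction is f = 6000/12835 ≈ 0.467.
Interpolate at f ≈ 0.467 with slerp weights a = sin((1−f)δ)/sin δ ≈ 0.973, b = sin(fδ)/sin δ ≈ 0.895.
p = a·p₁ + b·p₂ ≈ (0.913, -0.332, 0.239); φ = arcsin(p_z) ≈ 13.83°, λ = atan2(p_y, p_x) ≈ -19.98°.

≈ 14°N, 20°W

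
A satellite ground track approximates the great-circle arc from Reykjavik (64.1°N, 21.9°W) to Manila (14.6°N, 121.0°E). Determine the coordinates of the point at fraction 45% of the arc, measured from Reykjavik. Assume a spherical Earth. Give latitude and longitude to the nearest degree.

Convert each endpoint to a unit vector on the sphere (x = cos φ cos λ, y = cos φ sin λ, z = sin φ).
The central angle between the endpoints is δ = arccos(p₁·p₂) ≈ 1.681 rad (96.3°).
Interpolate at f = 0.45 with slerp weights a = sin((1−f)δ)/sin δ ≈ 0.803, b = sin(fδ)/sin δ ≈ 0.691.
p = a·p₁ + b·p₂ ≈ (-0.019, 0.442, 0.897); φ = arcsin(p_z) ≈ 63.74°, λ = atan2(p_y, p_x) ≈ 92.42°.

≈ 64°N, 92°E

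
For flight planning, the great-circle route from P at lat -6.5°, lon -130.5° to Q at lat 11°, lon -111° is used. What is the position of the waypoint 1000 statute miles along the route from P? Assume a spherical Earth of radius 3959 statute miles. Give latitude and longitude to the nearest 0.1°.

≈ lat 3.2°, lon -119.8°

Write both endpoints as unit vectors p₁, p₂ with components (cos φ cos λ, cos φ sin λ, sin φ).
The central angle between the endpoints is δ = arccos(p₁·p₂) ≈ 0.456 rad (26.1°). The total great-circle distance is δ·R ≈ 0.456 × 3959 ≈ 1806 mi, so the target fraction is f = 1000/1806 ≈ 0.554.
Interpolate at f ≈ 0.554 with slerp weights a = sin((1−f)δ)/sin δ ≈ 0.459, b = sin(fδ)/sin δ ≈ 0.567.
p = a·p₁ + b·p₂ ≈ (-0.496, -0.867, 0.056); φ = arcsin(p_z) ≈ 3.23°, λ = atan2(p_y, p_x) ≈ -119.77°.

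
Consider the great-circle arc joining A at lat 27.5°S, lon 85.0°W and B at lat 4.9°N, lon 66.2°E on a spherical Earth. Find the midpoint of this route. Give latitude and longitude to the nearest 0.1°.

≈ lat 38.1°S, lon 3.3°E

Convert each endpoint to a unit vector on the sphere (x = cos φ cos λ, y = cos φ sin λ, z = sin φ).
The central angle between the endpoints is δ = arccos(p₁·p₂) ≈ 2.522 rad (144.5°).
Interpolate at f = 1/2 with slerp weights a = sin((1−f)δ)/sin δ ≈ 1.639, b = sin(fδ)/sin δ ≈ 1.639.
p = a·p₁ + b·p₂ ≈ (0.786, 0.046, -0.617); φ = arcsin(p_z) ≈ -38.09°, λ = atan2(p_y, p_x) ≈ 3.34°.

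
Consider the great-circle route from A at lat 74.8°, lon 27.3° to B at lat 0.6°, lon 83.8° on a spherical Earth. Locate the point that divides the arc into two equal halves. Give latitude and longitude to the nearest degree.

The haversine formula gives a central angle δ ≈ 1.415 rad (81.1°) between the endpoints.
Interpolate at f = 1/2 with slerp weights a = sin((1−f)δ)/sin δ ≈ 0.658, b = sin(fδ)/sin δ ≈ 0.658.
p = a·p₁ + b·p₂ ≈ (0.224, 0.733, 0.642); φ = arcsin(p_z) ≈ 39.93°, λ = atan2(p_y, p_x) ≈ 72.99°.

≈ lat 40°, lon 73°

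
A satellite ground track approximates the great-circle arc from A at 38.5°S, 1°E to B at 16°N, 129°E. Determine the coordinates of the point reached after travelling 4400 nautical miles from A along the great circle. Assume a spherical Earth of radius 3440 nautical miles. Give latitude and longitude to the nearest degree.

≈ 19°S, 84°E

From cos δ = sin φ₁ sin φ₂ + cos φ₁ cos φ₂ cos Δλ, the central angle is δ ≈ 2.258 rad (129.4°). The total great-circle distance is δ·R ≈ 2.258 × 3440 ≈ 7769 nmi, so the target fraction is f = 4400/7769 ≈ 0.566.
Interpolate at f ≈ 0.566 with slerp weights a = sin((1−f)δ)/sin δ ≈ 1.074, b = sin(fδ)/sin δ ≈ 1.239.
p = a·p₁ + b·p₂ ≈ (0.091, 0.941, -0.327); φ = arcsin(p_z) ≈ -19.10°, λ = atan2(p_y, p_x) ≈ 84.48°.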